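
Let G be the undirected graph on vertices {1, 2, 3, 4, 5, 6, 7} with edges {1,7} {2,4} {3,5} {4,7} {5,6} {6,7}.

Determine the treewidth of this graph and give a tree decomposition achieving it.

Treewidth 1.
One such decomposition:
Bags: B1 = {5, 6}  B2 = {6, 7}  B3 = {1, 7}  B4 = {3, 5}  B5 = {4, 7}  B6 = {2, 4}
Tree: B1–B2, B2–B3, B1–B4, B3–B5, B5–B6

Each bag holds 2 vertices, so the decomposition has width 1, which upper-bounds the treewidth. G has an edge, so its treewidth is at least 1. The upper and lower bounds meet at 1, so that is the treewidth.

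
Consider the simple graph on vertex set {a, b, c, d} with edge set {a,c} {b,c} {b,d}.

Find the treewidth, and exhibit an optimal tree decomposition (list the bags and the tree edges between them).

Treewidth 1.
Bags: B1 = {a, c}  B2 = {b, c}  B3 = {b, d}
Tree: B1–B2, B2–B3

Every bag has size at most 2, so the width is 2 − 1 = 1 and tw(G) ≤ 1. Any graph with an edge has treewidth ≥ 1, and G has the edge a–c. Hence tw(G) = 1 exactly.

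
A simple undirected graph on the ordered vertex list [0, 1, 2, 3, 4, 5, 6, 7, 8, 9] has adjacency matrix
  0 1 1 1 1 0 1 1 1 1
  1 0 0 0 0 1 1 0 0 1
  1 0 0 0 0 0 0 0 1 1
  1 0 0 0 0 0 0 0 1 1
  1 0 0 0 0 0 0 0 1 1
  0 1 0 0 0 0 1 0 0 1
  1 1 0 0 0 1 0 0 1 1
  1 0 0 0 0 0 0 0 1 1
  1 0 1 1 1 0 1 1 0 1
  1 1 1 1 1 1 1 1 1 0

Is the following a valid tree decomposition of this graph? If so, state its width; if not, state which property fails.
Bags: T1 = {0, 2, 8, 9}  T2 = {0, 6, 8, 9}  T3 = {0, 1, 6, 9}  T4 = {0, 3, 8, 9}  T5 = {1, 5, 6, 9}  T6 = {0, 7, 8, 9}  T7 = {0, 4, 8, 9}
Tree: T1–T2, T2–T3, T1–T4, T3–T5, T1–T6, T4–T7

Checking the three conditions: (i) the bags cover all of {0, 1, 2, 3, 4, 5, 6, 7, 8, 9}; (ii) for each edge, some bag contains both endpoints; (iii) the bags containing any fixed vertex form a subtree. All hold, so the decomposition is valid with width 4 − 1 = 3.

Yes; width 3.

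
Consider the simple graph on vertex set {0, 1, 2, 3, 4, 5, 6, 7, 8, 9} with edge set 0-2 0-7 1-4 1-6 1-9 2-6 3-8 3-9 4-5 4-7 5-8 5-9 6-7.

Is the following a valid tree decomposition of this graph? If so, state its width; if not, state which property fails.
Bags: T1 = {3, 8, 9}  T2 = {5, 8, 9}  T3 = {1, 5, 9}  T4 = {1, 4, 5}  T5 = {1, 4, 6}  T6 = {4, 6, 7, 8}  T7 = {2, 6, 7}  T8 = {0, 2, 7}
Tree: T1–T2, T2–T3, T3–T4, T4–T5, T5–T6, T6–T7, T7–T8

A tree decomposition must satisfy three properties: every vertex lies in some bag; for every edge, both endpoints lie together in some bag; and for every vertex, the bags containing it form a connected subtree. Here bags containing vertex 8 are not connected in the tree, so the decomposition is invalid.

No — bags containing vertex 8 are not connected in the tree.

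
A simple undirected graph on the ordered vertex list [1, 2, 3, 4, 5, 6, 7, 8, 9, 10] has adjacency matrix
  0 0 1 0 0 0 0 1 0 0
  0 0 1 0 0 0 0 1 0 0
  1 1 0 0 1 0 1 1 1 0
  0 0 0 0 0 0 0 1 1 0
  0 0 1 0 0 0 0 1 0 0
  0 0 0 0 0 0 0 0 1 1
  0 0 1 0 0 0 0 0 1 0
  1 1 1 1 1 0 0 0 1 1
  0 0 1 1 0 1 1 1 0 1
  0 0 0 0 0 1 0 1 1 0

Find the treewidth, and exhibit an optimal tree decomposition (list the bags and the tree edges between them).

Treewidth 2.
One such decomposition:
Bags: B1 = {3, 8, 9}  B2 = {1, 3, 8}  B3 = {3, 5, 8}  B4 = {3, 7, 9}  B5 = {4, 8, 9}  B6 = {2, 3, 8}  B7 = {8, 9, 10}  B8 = {6, 9, 10}
Tree: B1–B2, B1–B3, B1–B4, B1–B5, B2–B6, B5–B7, B7–B8

Each bag holds 3 vertices, so the decomposition has width 2, which upper-bounds the treewidth. Conversely, {8, 9, 10} is a clique of size 3, and the vertices of any clique must share a bag in every tree decomposition; so some bag has ≥ 3 vertices and tw(G) ≥ 2. Therefore the treewidth is 2.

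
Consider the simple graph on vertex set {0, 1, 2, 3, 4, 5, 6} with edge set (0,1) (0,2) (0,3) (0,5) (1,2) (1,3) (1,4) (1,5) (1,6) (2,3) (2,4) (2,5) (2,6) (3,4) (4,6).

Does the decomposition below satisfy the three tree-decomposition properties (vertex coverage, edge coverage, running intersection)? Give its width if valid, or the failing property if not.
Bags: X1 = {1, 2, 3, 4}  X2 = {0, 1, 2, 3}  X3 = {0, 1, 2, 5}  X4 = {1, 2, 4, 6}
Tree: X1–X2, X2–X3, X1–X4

Yes; width 3.

Every vertex of G appears in some bag (union = {0, 1, 2, 3, 4, 5, 6}); every edge is covered by a bag; and for each vertex v the set of bags containing v is connected in the bag tree. The decomposition is therefore valid. The largest bag has 4 vertices, so the width is 3.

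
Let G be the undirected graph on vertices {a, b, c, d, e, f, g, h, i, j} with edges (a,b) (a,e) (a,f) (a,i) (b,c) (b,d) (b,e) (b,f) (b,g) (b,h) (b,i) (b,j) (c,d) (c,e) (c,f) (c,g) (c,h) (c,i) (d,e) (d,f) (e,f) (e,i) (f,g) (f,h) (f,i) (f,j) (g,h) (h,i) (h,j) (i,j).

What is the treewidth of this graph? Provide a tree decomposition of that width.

Each bag holds 5 vertices, so the decomposition has width 4, which upper-bounds the treewidth. For the lower bound, the 5 vertices {b, c, d, e, f} are pairwise adjacent, and any tree decomposition puts a clique entirely inside one bag — forcing width ≥ 4. Therefore the treewidth is 4.

Treewidth 4.
One optimal decomposition is:
Bags: B1 = {b, c, d, e, f}  B2 = {b, c, e, f, i}  B3 = {a, b, e, f, i}  B4 = {b, c, f, h, i}  B5 = {b, f, h, i, j}  B6 = {b, c, f, g, h}
Tree: B1–B2, B2–B3, B2–B4, B4–B5, B4–B6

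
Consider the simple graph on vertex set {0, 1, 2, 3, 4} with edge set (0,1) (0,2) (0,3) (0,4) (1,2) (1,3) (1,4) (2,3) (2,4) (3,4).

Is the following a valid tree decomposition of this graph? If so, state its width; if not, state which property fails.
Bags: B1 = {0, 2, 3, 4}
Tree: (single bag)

No — vertex 1 appears in no bag.

A tree decomposition must satisfy three properties: every vertex lies in some bag; for every edge, both endpoints lie together in some bag; and for every vertex, the bags containing it form a connected subtree. Here vertex 1 appears in no bag, so the decomposition is invalid.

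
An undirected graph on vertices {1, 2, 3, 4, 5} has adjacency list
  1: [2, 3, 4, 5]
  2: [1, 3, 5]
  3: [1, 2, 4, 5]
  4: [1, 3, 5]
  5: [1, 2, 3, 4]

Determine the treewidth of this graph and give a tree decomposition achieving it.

Each bag holds 4 vertices, so the decomposition has width 3, which upper-bounds the treewidth. On the other hand G contains the 4-clique {1, 2, 3, 5}. A clique must lie in a single bag of any decomposition, so no decomposition can have width below 3. Combining the bounds, tw(G) = 3.

Treewidth 3.
One optimal decomposition is:
Bags: B1 = {1, 3, 4, 5}  B2 = {1, 2, 3, 5}
Tree: B1–B2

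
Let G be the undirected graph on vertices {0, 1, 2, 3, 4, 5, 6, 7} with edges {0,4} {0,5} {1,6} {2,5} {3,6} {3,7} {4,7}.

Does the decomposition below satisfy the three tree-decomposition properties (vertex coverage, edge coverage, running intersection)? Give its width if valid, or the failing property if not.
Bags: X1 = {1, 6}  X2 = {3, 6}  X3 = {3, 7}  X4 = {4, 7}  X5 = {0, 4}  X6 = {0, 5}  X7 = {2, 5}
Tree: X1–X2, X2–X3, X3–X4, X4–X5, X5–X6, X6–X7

Vertex coverage: the bags together contain {0, 1, 2, 3, 4, 5, 6, 7}, the full vertex set. Edge coverage: each edge of G has both endpoints in at least one bag. Running intersection: for every vertex, the bags containing it form a connected subtree. All three properties hold, so this is a valid tree decomposition of width max|bag| − 1 = 1, and hence tw(G) ≤ 1.

Yes; width 1.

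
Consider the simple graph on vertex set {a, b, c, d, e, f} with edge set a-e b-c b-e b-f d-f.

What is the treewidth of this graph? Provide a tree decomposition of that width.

The largest bag has 2 vertices, giving width 1; this decomposition certifies tw(G) ≤ 1. G has an edge, so its treewidth is at least 1. Combining the bounds, tw(G) = 1.

Treewidth 1.
Bags: B1 = {b, e}  B2 = {b, f}  B3 = {b, c}  B4 = {d, f}  B5 = {a, e}
Tree: B1–B2, B1–B3, B2–B4, B1–B5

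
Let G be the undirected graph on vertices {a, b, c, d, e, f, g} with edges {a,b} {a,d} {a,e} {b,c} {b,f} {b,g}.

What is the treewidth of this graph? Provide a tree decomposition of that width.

Each bag holds 2 vertices, so the decomposition has width 1, which upper-bounds the treewidth. Any graph with an edge has treewidth ≥ 1, and G has the edge b–g. Therefore the treewidth is 1.

Treewidth 1.
Bags: B1 = {b, g}  B2 = {a, b}  B3 = {b, c}  B4 = {a, d}  B5 = {b, f}  B6 = {a, e}
Tree: B1–B2, B2–B3, B2–B4, B1–B5, B4–B6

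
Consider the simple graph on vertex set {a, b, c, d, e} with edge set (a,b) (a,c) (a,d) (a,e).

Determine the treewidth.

A width-1 tree decomposition is:
Bags: B1 = {a, b}  B2 = {a, d}  B3 = {a, c}  B4 = {a, e}
Tree: B1–B2, B2–B3, B1–B4
Each bag holds 2 vertices, so the decomposition has width 1, which upper-bounds the treewidth. Any graph with an edge has treewidth ≥ 1, and G has the edge b–a. The upper and lower bounds meet at 1, so that is the treewidth.

1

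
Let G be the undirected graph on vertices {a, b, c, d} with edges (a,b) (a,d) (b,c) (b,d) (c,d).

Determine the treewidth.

A width-2 tree decomposition is:
Bags: B1 = {a, b, d}  B2 = {b, c, d}
Tree: B1–B2
Each bag holds 3 vertices, so the decomposition has width 2, which upper-bounds the treewidth. On the other hand G contains the 3-clique {b, c, d}. A clique must lie in a single bag of any decomposition, so no decomposition can have width below 2. The upper and lower bounds meet at 2, so that is the treewidth.

2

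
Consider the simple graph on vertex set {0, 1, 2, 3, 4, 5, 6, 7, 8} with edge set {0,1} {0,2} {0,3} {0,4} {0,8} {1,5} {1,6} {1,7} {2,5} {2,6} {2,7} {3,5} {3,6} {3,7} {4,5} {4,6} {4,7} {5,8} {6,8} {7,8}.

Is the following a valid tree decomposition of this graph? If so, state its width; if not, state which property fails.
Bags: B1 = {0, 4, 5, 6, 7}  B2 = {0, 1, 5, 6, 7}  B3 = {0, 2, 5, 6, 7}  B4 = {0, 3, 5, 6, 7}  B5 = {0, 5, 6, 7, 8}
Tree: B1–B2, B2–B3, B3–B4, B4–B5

Checking the three conditions: (i) the bags cover all of {0, 1, 2, 3, 4, 5, 6, 7, 8}; (ii) for each edge, some bag contains both endpoints; (iii) the bags containing any fixed vertex form a subtree. All hold, so the decomposition is valid with width 5 − 1 = 4.

Yes; width 4.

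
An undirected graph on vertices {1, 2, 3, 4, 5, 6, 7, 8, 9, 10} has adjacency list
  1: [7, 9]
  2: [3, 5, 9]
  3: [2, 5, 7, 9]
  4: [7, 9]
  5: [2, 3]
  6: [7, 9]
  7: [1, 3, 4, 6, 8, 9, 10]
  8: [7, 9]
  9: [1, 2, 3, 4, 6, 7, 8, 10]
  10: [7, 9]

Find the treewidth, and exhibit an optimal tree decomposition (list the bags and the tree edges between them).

The largest bag has 3 vertices, giving width 2; this decomposition certifies tw(G) ≤ 2. For the lower bound, the 3 vertices {2, 3, 9} are pairwise adjacent, and any tree decomposition puts a clique entirely inside one bag — forcing width ≥ 2. The upper and lower bounds meet at 2, so that is the treewidth.

Treewidth 2.
One such decomposition:
Bags: B1 = {6, 7, 9}  B2 = {1, 7, 9}  B3 = {3, 7, 9}  B4 = {7, 9, 10}  B5 = {7, 8, 9}  B6 = {2, 3, 9}  B7 = {4, 7, 9}  B8 = {2, 3, 5}
Tree: B1–B2, B2–B3, B3–B4, B3–B5, B3–B6, B2–B7, B6–B8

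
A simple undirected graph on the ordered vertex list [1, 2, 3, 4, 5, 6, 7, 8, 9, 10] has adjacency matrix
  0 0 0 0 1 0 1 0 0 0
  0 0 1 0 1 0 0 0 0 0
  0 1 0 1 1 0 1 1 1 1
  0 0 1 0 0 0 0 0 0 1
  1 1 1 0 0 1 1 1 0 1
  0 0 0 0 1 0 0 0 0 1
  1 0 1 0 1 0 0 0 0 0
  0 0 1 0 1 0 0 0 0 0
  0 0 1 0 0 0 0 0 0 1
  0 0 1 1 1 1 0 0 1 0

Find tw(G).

2

A width-2 tree decomposition is:
Bags: B1 = {3, 5, 10}  B2 = {3, 5, 8}  B3 = {3, 5, 7}  B4 = {2, 3, 5}  B5 = {1, 5, 7}  B6 = {3, 4, 10}  B7 = {5, 6, 10}  B8 = {3, 9, 10}
Tree: B1–B2, B2–B3, B1–B4, B3–B5, B1–B6, B1–B7, B1–B8
The largest bag has 3 vertices, giving width 2; this decomposition certifies tw(G) ≤ 2. For the lower bound, the 3 vertices {1, 5, 7} are pairwise adjacent, and any tree decomposition puts a clique entirely inside one bag — forcing width ≥ 2. Combining the bounds, tw(G) = 2.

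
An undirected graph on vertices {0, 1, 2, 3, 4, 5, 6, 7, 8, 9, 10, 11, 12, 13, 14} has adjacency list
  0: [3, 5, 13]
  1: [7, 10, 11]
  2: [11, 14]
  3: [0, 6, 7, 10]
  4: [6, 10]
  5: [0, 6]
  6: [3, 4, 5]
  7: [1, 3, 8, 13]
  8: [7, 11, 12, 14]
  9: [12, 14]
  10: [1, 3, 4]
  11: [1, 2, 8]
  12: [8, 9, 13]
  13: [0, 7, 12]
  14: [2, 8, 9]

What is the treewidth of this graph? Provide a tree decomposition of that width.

Every bag has size at most 4, so the width is 4 − 1 = 3 and tw(G) ≤ 3. For the lower bound: the 4 vertex sets {2,9,14}, {11}, {8}, {1,7,12,13} are disjoint, each induces a connected subgraph, and every pair is joined by at least one edge of G. Contracting each set to a single vertex therefore yields K_{4} as a minor, and since treewidth is minor-monotone, tw(G) ≥ tw(K_{4}) = 3. Therefore the treewidth is 3.

Treewidth 3.
One such decomposition:
Bags: B1 = {2, 9, 11, 14}  B2 = {8, 9, 11, 14}  B3 = {8, 9, 11, 12}  B4 = {1, 8, 11, 12}  B5 = {1, 7, 8, 12}  B6 = {1, 7, 12, 13}  B7 = {1, 7, 10, 13}  B8 = {3, 7, 10, 13}  B9 = {0, 3, 10, 13}  B10 = {0, 3, 4, 10}  B11 = {0, 3, 4, 6}  B12 = {0, 4, 5, 6}
Tree: B1–B2, B2–B3, B3–B4, B4–B5, B5–B6, B6–B7, B7–B8, B8–B9, B9–B10, B10–B11, B11–B12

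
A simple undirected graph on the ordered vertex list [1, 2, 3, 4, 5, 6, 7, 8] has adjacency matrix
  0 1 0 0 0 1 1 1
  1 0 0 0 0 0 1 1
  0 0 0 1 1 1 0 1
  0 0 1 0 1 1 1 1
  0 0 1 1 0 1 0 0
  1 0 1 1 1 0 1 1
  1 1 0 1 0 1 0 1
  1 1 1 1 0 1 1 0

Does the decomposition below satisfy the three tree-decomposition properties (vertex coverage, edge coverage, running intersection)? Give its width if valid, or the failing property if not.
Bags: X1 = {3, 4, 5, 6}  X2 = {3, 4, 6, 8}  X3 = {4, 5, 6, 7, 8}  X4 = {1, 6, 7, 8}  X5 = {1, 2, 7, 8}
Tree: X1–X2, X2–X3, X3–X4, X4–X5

No — bags containing vertex 5 are not connected in the tree.

A tree decomposition must satisfy three properties: every vertex lies in some bag; for every edge, both endpoints lie together in some bag; and for every vertex, the bags containing it form a connected subtree. Here bags containing vertex 5 are not connected in the tree, so the decomposition is invalid.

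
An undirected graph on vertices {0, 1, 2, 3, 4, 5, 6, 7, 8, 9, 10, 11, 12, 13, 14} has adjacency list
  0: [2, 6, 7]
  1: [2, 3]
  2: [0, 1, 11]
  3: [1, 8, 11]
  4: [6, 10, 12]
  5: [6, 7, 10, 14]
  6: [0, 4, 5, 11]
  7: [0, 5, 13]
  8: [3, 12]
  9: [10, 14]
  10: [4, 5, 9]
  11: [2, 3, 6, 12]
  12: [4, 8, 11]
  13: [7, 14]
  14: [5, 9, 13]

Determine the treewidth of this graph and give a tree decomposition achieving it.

Treewidth 3.
One optimal decomposition is:
Bags: B1 = {1, 3, 8, 12}  B2 = {1, 3, 11, 12}  B3 = {1, 2, 11, 12}  B4 = {2, 4, 11, 12}  B5 = {2, 4, 6, 11}  B6 = {0, 2, 4, 6}  B7 = {0, 4, 6, 10}  B8 = {0, 5, 6, 10}  B9 = {0, 5, 7, 10}  B10 = {5, 7, 9, 10}  B11 = {5, 7, 9, 14}  B12 = {7, 9, 13, 14}
Tree: B1–B2, B2–B3, B3–B4, B4–B5, B5–B6, B6–B7, B7–B8, B8–B9, B9–B10, B10–B11, B11–B12

Each bag holds 4 vertices, so the decomposition has width 3, which upper-bounds the treewidth. For the lower bound: the 4 vertex sets {1,3,8}, {12}, {11}, {0,2,4,6} are disjoint, each induces a connected subgraph, and every pair is joined by at least one edge of G. Contracting each set to a single vertex therefore yields K_{4} as a minor, and since treewidth is minor-monotone, tw(G) ≥ tw(K_{4}) = 3. Therefore the treewidth is 3.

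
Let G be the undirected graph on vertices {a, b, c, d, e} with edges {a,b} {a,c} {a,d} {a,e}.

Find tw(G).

A width-1 tree decomposition is:
Bags: B1 = {a, b}  B2 = {a, c}  B3 = {a, e}  B4 = {a, d}
Tree: B1–B2, B1–B3, B2–B4
Each bag holds 2 vertices, so the decomposition has width 1, which upper-bounds the treewidth. Any graph with an edge has treewidth ≥ 1, and G has the edge a–b. The upper and lower bounds meet at 1, so that is the treewidth.

1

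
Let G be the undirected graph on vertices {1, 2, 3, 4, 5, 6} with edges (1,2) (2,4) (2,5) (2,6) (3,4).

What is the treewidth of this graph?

A width-1 tree decomposition is:
Bags: B1 = {2, 6}  B2 = {1, 2}  B3 = {2, 4}  B4 = {3, 4}  B5 = {2, 5}
Tree: B1–B2, B2–B3, B3–B4, B1–B5
Each bag holds 2 vertices, so the decomposition has width 1, which upper-bounds the treewidth. Any graph with an edge has treewidth ≥ 1, and G has the edge 6–2. Hence tw(G) = 1 exactly.

1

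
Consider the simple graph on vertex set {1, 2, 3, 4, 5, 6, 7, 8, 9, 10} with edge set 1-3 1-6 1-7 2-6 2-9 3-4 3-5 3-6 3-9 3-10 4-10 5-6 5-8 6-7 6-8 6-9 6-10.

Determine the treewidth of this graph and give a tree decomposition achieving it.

Treewidth 2.
Bags: B1 = {3, 5, 6}  B2 = {3, 6, 9}  B3 = {1, 3, 6}  B4 = {1, 6, 7}  B5 = {3, 6, 10}  B6 = {3, 4, 10}  B7 = {5, 6, 8}  B8 = {2, 6, 9}
Tree: B1–B2, B1–B3, B3–B4, B1–B5, B5–B6, B1–B7, B2–B8

The largest bag has 3 vertices, giving width 2; this decomposition certifies tw(G) ≤ 2. On the other hand G contains the 3-clique {3, 4, 10}. A clique must lie in a single bag of any decomposition, so no decomposition can have width below 2. Hence tw(G) = 2 exactly.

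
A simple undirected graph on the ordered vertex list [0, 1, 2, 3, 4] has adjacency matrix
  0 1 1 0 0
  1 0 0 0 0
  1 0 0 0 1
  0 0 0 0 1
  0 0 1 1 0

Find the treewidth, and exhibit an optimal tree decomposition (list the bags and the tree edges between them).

Treewidth 1.
One such decomposition:
Bags: B1 = {0, 1}  B2 = {0, 2}  B3 = {2, 4}  B4 = {3, 4}
Tree: B1–B2, B2–B3, B3–B4

Each bag holds 2 vertices, so the decomposition has width 1, which upper-bounds the treewidth. Any graph with an edge has treewidth ≥ 1, and G has the edge 1–0. Combining the bounds, tw(G) = 1.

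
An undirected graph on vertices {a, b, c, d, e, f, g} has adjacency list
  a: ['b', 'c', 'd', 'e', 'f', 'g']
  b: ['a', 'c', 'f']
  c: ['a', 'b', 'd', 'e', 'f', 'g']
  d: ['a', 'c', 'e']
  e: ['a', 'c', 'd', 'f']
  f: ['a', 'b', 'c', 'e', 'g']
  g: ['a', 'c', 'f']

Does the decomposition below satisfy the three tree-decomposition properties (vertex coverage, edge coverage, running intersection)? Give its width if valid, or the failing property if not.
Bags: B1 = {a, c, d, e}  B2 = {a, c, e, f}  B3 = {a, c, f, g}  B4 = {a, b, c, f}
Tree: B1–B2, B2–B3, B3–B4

Checking the three conditions: (i) the bags cover all of {a, b, c, d, e, f, g}; (ii) for each edge, some bag contains both endpoints; (iii) the bags containing any fixed vertex form a subtree. All hold, so the decomposition is valid with width 4 − 1 = 3.

Yes; width 3.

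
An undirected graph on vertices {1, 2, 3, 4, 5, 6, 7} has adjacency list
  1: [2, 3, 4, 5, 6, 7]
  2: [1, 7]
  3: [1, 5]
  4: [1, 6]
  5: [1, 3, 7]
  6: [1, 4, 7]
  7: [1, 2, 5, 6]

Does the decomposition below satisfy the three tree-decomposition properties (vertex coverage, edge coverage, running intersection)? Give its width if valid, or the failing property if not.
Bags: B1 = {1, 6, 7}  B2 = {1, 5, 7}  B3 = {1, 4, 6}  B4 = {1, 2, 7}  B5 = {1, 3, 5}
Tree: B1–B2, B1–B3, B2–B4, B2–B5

Yes; width 2.

Vertex coverage: the bags together contain {1, 2, 3, 4, 5, 6, 7}, the full vertex set. Edge coverage: each edge of G has both endpoints in at least one bag. Running intersection: for every vertex, the bags containing it form a connected subtree. All three properties hold, so this is a valid tree decomposition of width max|bag| − 1 = 2, and hence tw(G) ≤ 2.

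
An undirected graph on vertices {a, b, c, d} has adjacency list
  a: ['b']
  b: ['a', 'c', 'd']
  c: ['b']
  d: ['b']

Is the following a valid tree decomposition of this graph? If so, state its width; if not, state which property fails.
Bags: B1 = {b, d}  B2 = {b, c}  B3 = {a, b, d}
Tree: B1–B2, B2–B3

A tree decomposition must satisfy three properties: every vertex lies in some bag; for every edge, both endpoints lie together in some bag; and for every vertex, the bags containing it form a connected subtree. Here bags containing vertex d are not connected in the tree, so the decomposition is invalid.

No — bags containing vertex d are not connected in the tree.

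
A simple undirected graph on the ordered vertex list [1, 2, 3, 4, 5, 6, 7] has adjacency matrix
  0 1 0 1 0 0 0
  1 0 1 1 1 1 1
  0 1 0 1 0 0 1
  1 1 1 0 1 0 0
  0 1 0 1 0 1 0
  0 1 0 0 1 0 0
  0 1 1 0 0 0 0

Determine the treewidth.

A width-2 tree decomposition is:
Bags: B1 = {2, 3, 4}  B2 = {2, 4, 5}  B3 = {2, 3, 7}  B4 = {2, 5, 6}  B5 = {1, 2, 4}
Tree: B1–B2, B1–B3, B2–B4, B1–B5
The largest bag has 3 vertices, giving width 2; this decomposition certifies tw(G) ≤ 2. For the lower bound, the 3 vertices {1, 2, 4} are pairwise adjacent, and any tree decomposition puts a clique entirely inside one bag — forcing width ≥ 2. Therefore the treewidth is 2.

2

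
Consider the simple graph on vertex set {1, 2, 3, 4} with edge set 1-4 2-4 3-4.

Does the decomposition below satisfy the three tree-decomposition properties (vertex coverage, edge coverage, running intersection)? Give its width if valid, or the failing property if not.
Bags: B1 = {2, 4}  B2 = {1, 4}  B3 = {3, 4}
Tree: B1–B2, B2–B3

Yes; width 1.

Every vertex of G appears in some bag (union = {1, 2, 3, 4}); every edge is covered by a bag; and for each vertex v the set of bags containing v is connected in the bag tree. The decomposition is therefore valid. The largest bag has 2 vertices, so the width is 1.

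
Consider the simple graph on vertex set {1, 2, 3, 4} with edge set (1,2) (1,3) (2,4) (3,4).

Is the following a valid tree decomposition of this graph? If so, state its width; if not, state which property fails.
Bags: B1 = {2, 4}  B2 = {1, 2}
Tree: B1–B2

A tree decomposition must satisfy three properties: every vertex lies in some bag; for every edge, both endpoints lie together in some bag; and for every vertex, the bags containing it form a connected subtree. Here vertex 3 appears in no bag, so the decomposition is invalid.

No — vertex 3 appears in no bag.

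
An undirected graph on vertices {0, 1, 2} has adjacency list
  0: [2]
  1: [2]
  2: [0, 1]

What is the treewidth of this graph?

1

A width-1 tree decomposition is:
Bags: B1 = {0, 2}  B2 = {1, 2}
Tree: B1–B2
Each bag holds 2 vertices, so the decomposition has width 1, which upper-bounds the treewidth. G has an edge, so its treewidth is at least 1. Hence tw(G) = 1 exactly.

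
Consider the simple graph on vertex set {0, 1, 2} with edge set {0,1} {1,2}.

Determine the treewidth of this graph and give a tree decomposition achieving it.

Treewidth 1.
Bags: B1 = {0, 1}  B2 = {1, 2}
Tree: B1–B2

The largest bag has 2 vertices, giving width 1; this decomposition certifies tw(G) ≤ 1. G has an edge, so its treewidth is at least 1. Hence tw(G) = 1 exactly.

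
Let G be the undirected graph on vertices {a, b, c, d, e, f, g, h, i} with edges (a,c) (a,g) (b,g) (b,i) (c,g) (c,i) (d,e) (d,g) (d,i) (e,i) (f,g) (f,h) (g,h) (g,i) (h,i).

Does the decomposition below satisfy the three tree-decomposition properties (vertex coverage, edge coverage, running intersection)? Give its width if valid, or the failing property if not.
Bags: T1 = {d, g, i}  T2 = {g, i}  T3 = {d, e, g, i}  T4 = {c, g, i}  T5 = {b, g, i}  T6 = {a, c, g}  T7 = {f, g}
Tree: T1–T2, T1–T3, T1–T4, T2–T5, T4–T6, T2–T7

No — vertex h appears in no bag.

A tree decomposition must satisfy three properties: every vertex lies in some bag; for every edge, both endpoints lie together in some bag; and for every vertex, the bags containing it form a connected subtree. Here vertex h appears in no bag, so the decomposition is invalid.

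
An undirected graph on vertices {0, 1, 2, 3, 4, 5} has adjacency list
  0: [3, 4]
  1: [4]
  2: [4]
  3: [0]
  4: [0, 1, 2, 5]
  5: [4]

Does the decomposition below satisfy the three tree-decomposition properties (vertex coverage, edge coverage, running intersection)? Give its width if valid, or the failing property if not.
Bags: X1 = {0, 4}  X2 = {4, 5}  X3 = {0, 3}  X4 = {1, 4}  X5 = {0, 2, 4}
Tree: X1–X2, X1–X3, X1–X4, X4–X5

No — bags containing vertex 0 are not connected in the tree.

A tree decomposition must satisfy three properties: every vertex lies in some bag; for every edge, both endpoints lie together in some bag; and for every vertex, the bags containing it form a connected subtree. Here bags containing vertex 0 are not connected in the tree, so the decomposition is invalid.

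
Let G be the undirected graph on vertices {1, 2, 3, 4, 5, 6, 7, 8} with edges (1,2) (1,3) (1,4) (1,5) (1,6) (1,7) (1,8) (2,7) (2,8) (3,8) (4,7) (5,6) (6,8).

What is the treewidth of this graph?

A width-2 tree decomposition is:
Bags: B1 = {1, 2, 7}  B2 = {1, 4, 7}  B3 = {1, 2, 8}  B4 = {1, 6, 8}  B5 = {1, 3, 8}  B6 = {1, 5, 6}
Tree: B1–B2, B1–B3, B3–B4, B4–B5, B4–B6
Each bag holds 3 vertices, so the decomposition has width 2, which upper-bounds the treewidth. On the other hand G contains the 3-clique {1, 2, 8}. A clique must lie in a single bag of any decomposition, so no decomposition can have width below 2. The upper and lower bounds meet at 2, so that is the treewidth.

2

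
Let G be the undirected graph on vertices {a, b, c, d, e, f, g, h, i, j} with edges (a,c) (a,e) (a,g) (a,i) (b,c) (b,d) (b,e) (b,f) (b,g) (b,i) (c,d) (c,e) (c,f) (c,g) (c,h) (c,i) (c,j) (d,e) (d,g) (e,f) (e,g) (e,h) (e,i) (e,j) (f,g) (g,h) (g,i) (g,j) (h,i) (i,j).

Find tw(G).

4

A width-4 tree decomposition is:
Bags: B1 = {b, c, e, g, i}  B2 = {c, e, g, i, j}  B3 = {c, e, g, h, i}  B4 = {b, c, d, e, g}  B5 = {b, c, e, f, g}  B6 = {a, c, e, g, i}
Tree: B1–B2, B1–B3, B1–B4, B4–B5, B2–B6
The largest bag has 5 vertices, giving width 4; this decomposition certifies tw(G) ≤ 4. On the other hand G contains the 5-clique {b, c, d, e, g}. A clique must lie in a single bag of any decomposition, so no decomposition can have width below 4. Therefore the treewidth is 4.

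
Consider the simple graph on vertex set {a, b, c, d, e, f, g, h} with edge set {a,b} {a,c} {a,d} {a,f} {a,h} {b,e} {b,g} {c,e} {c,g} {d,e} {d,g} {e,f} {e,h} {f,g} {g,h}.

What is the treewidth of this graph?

3

A width-3 tree decomposition is:
Bags: B1 = {a, d, e, g}  B2 = {a, b, e, g}  B3 = {a, e, g, h}  B4 = {a, e, f, g}  B5 = {a, c, e, g}
Tree: B1–B2, B2–B3, B3–B4, B4–B5
Each bag holds 4 vertices, so the decomposition has width 3, which upper-bounds the treewidth. For the lower bound: the 4 vertex sets {a,d}, {b,e}, {g}, {h} are disjoint, each induces a connected subgraph, and every pair is joined by at least one edge of G. Contracting each set to a single vertex therefore yields K_{4} as a minor, and since treewidth is minor-monotone, tw(G) ≥ tw(K_{4}) = 3. The upper and lower bounds meet at 3, so that is the treewidth.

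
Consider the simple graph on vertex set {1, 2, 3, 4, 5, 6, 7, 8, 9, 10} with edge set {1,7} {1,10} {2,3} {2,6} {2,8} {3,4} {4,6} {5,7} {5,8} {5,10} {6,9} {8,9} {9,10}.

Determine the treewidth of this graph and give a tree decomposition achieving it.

Treewidth 2.
Bags: B1 = {1, 5, 7}  B2 = {1, 5, 10}  B3 = {5, 8, 10}  B4 = {8, 9, 10}  B5 = {2, 8, 9}  B6 = {2, 6, 9}  B7 = {2, 3, 6}  B8 = {3, 4, 6}
Tree: B1–B2, B2–B3, B3–B4, B4–B5, B5–B6, B6–B7, B7–B8

Every bag has size at most 3, so the width is 3 − 1 = 2 and tw(G) ≤ 2. The edges 7–1–10–5–7 form a cycle, so G is not a tree and its treewidth is at least 2. The upper and lower bounds meet at 2, so that is the treewidth.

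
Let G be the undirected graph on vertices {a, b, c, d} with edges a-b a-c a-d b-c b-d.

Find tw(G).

A width-2 tree decomposition is:
Bags: B1 = {a, b, c}  B2 = {a, b, d}
Tree: B1–B2
The largest bag has 3 vertices, giving width 2; this decomposition certifies tw(G) ≤ 2. On the other hand G contains the 3-clique {a, b, d}. A clique must lie in a single bag of any decomposition, so no decomposition can have width below 2. Combining the bounds, tw(G) = 2.

2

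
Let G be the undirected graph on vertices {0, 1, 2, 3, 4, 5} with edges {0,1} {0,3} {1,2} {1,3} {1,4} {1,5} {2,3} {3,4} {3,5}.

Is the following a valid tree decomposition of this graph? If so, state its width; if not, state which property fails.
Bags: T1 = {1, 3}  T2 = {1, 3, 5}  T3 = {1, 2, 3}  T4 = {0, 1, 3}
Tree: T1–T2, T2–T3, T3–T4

No — vertex 4 appears in no bag.

A tree decomposition must satisfy three properties: every vertex lies in some bag; for every edge, both endpoints lie together in some bag; and for every vertex, the bags containing it form a connected subtree. Here vertex 4 appears in no bag, so the decomposition is invalid.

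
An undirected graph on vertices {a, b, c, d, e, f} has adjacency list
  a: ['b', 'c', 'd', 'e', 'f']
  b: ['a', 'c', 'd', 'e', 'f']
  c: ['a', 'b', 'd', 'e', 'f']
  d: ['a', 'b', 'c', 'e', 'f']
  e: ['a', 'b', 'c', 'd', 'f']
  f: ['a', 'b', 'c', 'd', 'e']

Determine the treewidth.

5

A width-5 tree decomposition is:
Bags: B1 = {a, b, c, d, e, f}
Tree: (single bag)
With just one bag of size 6, the width is 6 − 1 = 5, so tw(G) ≤ 5. On the other hand G contains the 6-clique {a, b, c, d, e, f}. A clique must lie in a single bag of any decomposition, so no decomposition can have width below 5. Therefore the treewidth is 5.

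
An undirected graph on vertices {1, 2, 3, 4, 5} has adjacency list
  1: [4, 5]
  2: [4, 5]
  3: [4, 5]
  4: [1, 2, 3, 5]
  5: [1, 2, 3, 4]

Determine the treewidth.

2

A width-2 tree decomposition is:
Bags: B1 = {2, 4, 5}  B2 = {3, 4, 5}  B3 = {1, 4, 5}
Tree: B1–B2, B1–B3
Each bag holds 3 vertices, so the decomposition has width 2, which upper-bounds the treewidth. On the other hand G contains the 3-clique {1, 4, 5}. A clique must lie in a single bag of any decomposition, so no decomposition can have width below 2. Combining the bounds, tw(G) = 2.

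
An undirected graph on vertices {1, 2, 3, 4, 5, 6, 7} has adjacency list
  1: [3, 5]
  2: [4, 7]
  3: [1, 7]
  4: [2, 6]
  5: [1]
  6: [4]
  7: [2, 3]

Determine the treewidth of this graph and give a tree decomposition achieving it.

Each bag holds 2 vertices, so the decomposition has width 1, which upper-bounds the treewidth. Any graph with an edge has treewidth ≥ 1, and G has the edge 5–1. Therefore the treewidth is 1.

Treewidth 1.
One optimal decomposition is:
Bags: B1 = {1, 5}  B2 = {1, 3}  B3 = {3, 7}  B4 = {2, 7}  B5 = {2, 4}  B6 = {4, 6}
Tree: B1–B2, B2–B3, B3–B4, B4–B5, B5–B6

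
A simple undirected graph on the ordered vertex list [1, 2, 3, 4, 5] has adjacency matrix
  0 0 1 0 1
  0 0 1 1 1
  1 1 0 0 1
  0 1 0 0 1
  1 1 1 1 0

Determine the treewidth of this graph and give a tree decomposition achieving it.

The largest bag has 3 vertices, giving width 2; this decomposition certifies tw(G) ≤ 2. On the other hand G contains the 3-clique {1, 3, 5}. A clique must lie in a single bag of any decomposition, so no decomposition can have width below 2. Therefore the treewidth is 2.

Treewidth 2.
Bags: B1 = {2, 3, 5}  B2 = {1, 3, 5}  B3 = {2, 4, 5}
Tree: B1–B2, B1–B3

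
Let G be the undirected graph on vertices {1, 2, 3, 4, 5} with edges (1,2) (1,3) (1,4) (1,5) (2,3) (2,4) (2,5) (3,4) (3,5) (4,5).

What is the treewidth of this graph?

4

A width-4 tree decomposition is:
Bags: B1 = {1, 2, 3, 4, 5}
Tree: (single bag)
With just one bag of size 5, the width is 5 − 1 = 4, so tw(G) ≤ 4. For the lower bound, the 5 vertices {1, 2, 3, 4, 5} are pairwise adjacent, and any tree decomposition puts a clique entirely inside one bag — forcing width ≥ 4. Hence tw(G) = 4 exactly.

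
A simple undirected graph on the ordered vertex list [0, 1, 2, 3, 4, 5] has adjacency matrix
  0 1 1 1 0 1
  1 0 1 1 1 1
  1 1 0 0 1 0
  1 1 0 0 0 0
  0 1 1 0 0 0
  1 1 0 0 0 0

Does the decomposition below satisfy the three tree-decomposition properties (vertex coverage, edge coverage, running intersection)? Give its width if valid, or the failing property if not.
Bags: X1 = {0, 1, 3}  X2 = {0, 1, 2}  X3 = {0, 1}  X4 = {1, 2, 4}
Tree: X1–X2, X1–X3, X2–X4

No — vertex 5 appears in no bag.

A tree decomposition must satisfy three properties: every vertex lies in some bag; for every edge, both endpoints lie together in some bag; and for every vertex, the bags containing it form a connected subtree. Here vertex 5 appears in no bag, so the decomposition is invalid.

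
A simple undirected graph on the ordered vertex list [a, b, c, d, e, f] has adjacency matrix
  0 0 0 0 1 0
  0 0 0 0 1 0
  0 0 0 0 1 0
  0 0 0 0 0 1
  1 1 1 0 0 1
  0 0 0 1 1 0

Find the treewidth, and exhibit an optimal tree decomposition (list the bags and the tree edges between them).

Treewidth 1.
One such decomposition:
Bags: B1 = {b, e}  B2 = {e, f}  B3 = {d, f}  B4 = {c, e}  B5 = {a, e}
Tree: B1–B2, B2–B3, B2–B4, B2–B5

Every bag has size at most 2, so the width is 2 − 1 = 1 and tw(G) ≤ 1. G has an edge, so its treewidth is at least 1. The upper and lower bounds meet at 1, so that is the treewidth.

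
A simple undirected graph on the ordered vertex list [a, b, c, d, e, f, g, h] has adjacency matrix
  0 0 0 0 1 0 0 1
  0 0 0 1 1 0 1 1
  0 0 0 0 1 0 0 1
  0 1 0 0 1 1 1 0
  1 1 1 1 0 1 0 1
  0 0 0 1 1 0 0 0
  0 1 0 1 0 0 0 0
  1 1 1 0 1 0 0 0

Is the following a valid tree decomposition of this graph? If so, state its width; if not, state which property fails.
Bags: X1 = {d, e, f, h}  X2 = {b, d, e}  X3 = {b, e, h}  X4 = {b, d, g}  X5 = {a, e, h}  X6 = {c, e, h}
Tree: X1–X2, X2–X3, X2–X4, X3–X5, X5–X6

No — bags containing vertex h are not connected in the tree.

A tree decomposition must satisfy three properties: every vertex lies in some bag; for every edge, both endpoints lie together in some bag; and for every vertex, the bags containing it form a connected subtree. Here bags containing vertex h are not connected in the tree, so the decomposition is invalid.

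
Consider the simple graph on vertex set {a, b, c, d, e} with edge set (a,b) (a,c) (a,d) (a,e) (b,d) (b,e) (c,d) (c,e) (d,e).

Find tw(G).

3

A width-3 tree decomposition is:
Bags: B1 = {a, c, d, e}  B2 = {a, b, d, e}
Tree: B1–B2
The largest bag has 4 vertices, giving width 3; this decomposition certifies tw(G) ≤ 3. For the lower bound, the 4 vertices {a, c, d, e} are pairwise adjacent, and any tree decomposition puts a clique entirely inside one bag — forcing width ≥ 3. The upper and lower bounds meet at 3, so that is the treewidth.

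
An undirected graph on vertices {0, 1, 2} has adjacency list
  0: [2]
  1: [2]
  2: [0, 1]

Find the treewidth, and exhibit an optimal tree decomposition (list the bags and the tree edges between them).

The largest bag has 2 vertices, giving width 1; this decomposition certifies tw(G) ≤ 1. Any graph with an edge has treewidth ≥ 1, and G has the edge 0–2. Hence tw(G) = 1 exactly.

Treewidth 1.
One such decomposition:
Bags: B1 = {0, 2}  B2 = {1, 2}
Tree: B1–B2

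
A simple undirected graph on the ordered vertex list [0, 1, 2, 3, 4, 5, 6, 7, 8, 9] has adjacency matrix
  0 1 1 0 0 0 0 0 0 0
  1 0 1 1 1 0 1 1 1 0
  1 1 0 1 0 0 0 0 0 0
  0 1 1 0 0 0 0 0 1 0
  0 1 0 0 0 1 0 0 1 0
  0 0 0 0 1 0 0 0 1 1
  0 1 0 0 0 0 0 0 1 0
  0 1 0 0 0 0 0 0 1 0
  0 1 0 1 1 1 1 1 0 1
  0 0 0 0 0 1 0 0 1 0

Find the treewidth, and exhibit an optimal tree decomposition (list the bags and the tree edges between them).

Treewidth 2.
One optimal decomposition is:
Bags: B1 = {1, 4, 8}  B2 = {1, 7, 8}  B3 = {1, 3, 8}  B4 = {1, 2, 3}  B5 = {4, 5, 8}  B6 = {5, 8, 9}  B7 = {1, 6, 8}  B8 = {0, 1, 2}
Tree: B1–B2, B2–B3, B3–B4, B1–B5, B5–B6, B3–B7, B4–B8

The largest bag has 3 vertices, giving width 2; this decomposition certifies tw(G) ≤ 2. Conversely, {0, 1, 2} is a clique of size 3, and the vertices of any clique must share a bag in every tree decomposition; so some bag has ≥ 3 vertices and tw(G) ≥ 2. The upper and lower bounds meet at 2, so that is the treewidth.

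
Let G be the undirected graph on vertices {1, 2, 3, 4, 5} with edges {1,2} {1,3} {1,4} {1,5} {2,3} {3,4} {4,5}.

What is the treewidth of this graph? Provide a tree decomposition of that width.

Treewidth 2.
One such decomposition:
Bags: B1 = {1, 3, 4}  B2 = {1, 2, 3}  B3 = {1, 4, 5}
Tree: B1–B2, B1–B3

Each bag holds 3 vertices, so the decomposition has width 2, which upper-bounds the treewidth. Conversely, {1, 2, 3} is a clique of size 3, and the vertices of any clique must share a bag in every tree decomposition; so some bag has ≥ 3 vertices and tw(G) ≥ 2. The upper and lower bounds meet at 2, so that is the treewidth.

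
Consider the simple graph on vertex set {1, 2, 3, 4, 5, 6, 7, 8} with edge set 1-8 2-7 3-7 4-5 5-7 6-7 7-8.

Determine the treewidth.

1

A width-1 tree decomposition is:
Bags: B1 = {3, 7}  B2 = {2, 7}  B3 = {7, 8}  B4 = {5, 7}  B5 = {4, 5}  B6 = {6, 7}  B7 = {1, 8}
Tree: B1–B2, B1–B3, B3–B4, B4–B5, B2–B6, B3–B7
Every bag has size at most 2, so the width is 2 − 1 = 1 and tw(G) ≤ 1. Any graph with an edge has treewidth ≥ 1, and G has the edge 3–7. Combining the bounds, tw(G) = 1.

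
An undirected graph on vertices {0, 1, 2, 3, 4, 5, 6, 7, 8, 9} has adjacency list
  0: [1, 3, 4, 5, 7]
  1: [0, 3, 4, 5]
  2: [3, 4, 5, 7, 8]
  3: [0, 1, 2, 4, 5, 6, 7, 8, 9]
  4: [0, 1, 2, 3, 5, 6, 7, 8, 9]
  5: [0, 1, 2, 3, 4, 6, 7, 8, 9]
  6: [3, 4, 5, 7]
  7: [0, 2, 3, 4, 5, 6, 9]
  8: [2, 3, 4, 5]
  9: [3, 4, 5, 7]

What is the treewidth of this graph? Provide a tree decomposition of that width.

The largest bag has 5 vertices, giving width 4; this decomposition certifies tw(G) ≤ 4. Conversely, {2, 3, 4, 5, 8} is a clique of size 5, and the vertices of any clique must share a bag in every tree decomposition; so some bag has ≥ 5 vertices and tw(G) ≥ 4. Combining the bounds, tw(G) = 4.

Treewidth 4.
One such decomposition:
Bags: B1 = {0, 3, 4, 5, 7}  B2 = {3, 4, 5, 7, 9}  B3 = {2, 3, 4, 5, 7}  B4 = {0, 1, 3, 4, 5}  B5 = {3, 4, 5, 6, 7}  B6 = {2, 3, 4, 5, 8}
Tree: B1–B2, B2–B3, B1–B4, B1–B5, B3–B6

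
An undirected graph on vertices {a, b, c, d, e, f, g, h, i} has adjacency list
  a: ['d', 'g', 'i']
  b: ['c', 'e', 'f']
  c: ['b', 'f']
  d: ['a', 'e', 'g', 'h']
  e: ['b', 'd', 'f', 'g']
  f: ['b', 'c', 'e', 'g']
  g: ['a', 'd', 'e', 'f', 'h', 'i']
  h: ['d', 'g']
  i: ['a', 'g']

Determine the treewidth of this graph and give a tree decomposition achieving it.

Every bag has size at most 3, so the width is 3 − 1 = 2 and tw(G) ≤ 2. Conversely, {d, e, g} is a clique of size 3, and the vertices of any clique must share a bag in every tree decomposition; so some bag has ≥ 3 vertices and tw(G) ≥ 2. Therefore the treewidth is 2.

Treewidth 2.
One such decomposition:
Bags: B1 = {e, f, g}  B2 = {b, e, f}  B3 = {d, e, g}  B4 = {a, d, g}  B5 = {b, c, f}  B6 = {d, g, h}  B7 = {a, g, i}
Tree: B1–B2, B1–B3, B3–B4, B2–B5, B3–B6, B4–B7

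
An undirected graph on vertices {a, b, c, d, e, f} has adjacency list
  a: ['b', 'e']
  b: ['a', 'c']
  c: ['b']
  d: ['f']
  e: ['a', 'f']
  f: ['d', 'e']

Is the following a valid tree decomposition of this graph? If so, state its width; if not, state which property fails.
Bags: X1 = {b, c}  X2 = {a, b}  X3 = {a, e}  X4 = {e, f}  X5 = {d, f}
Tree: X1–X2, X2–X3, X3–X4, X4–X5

Yes; width 1.

Every vertex of G appears in some bag (union = {a, b, c, d, e, f}); every edge is covered by a bag; and for each vertex v the set of bags containing v is connected in the bag tree. The decomposition is therefore valid. The largest bag has 2 vertices, so the width is 1.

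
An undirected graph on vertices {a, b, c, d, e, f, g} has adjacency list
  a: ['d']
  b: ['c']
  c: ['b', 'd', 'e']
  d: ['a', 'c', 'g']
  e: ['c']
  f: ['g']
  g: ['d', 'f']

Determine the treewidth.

A width-1 tree decomposition is:
Bags: B1 = {b, c}  B2 = {c, d}  B3 = {a, d}  B4 = {d, g}  B5 = {c, e}  B6 = {f, g}
Tree: B1–B2, B2–B3, B2–B4, B1–B5, B4–B6
Every bag has size at most 2, so the width is 2 − 1 = 1 and tw(G) ≤ 1. Any graph with an edge has treewidth ≥ 1, and G has the edge b–c. Combining the bounds, tw(G) = 1.

1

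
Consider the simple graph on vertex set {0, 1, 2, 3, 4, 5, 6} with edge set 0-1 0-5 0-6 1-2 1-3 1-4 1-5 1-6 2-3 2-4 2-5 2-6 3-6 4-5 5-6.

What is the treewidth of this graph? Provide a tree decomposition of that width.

Every bag has size at most 4, so the width is 4 − 1 = 3 and tw(G) ≤ 3. For the lower bound, the 4 vertices {0, 1, 5, 6} are pairwise adjacent, and any tree decomposition puts a clique entirely inside one bag — forcing width ≥ 3. Hence tw(G) = 3 exactly.

Treewidth 3.
One such decomposition:
Bags: B1 = {1, 2, 5, 6}  B2 = {1, 2, 4, 5}  B3 = {1, 2, 3, 6}  B4 = {0, 1, 5, 6}
Tree: B1–B2, B1–B3, B1–B4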